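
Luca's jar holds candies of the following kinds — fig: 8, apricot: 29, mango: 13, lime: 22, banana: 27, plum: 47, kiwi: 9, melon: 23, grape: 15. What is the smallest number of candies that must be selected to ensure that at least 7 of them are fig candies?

In the worst case for collecting fig candies, every non-fig candy comes out first.
There are 29 + 13 + 22 + 27 + 47 + 9 + 23 + 15 = 185 non-fig candies altogether.
After those, each further candy must be fig, so 185 + 7 = 192 draws guarantee 7 fig candies.

192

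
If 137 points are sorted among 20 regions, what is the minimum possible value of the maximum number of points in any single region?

The 20 regions are the holes and the 137 points are the pigeons.
If every region held at most 6 points, the total would be at most 20 × 6 = 120, which is less than 137.
So some region holds at least ⌈137/20⌉ = 7 points.

7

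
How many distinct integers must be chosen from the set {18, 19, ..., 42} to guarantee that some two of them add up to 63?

15

A set avoiding the sum 63 can contain at most one of each pair {x, 63−x}, plus the 3 elements whose complement lies outside the range.
The integers 18, …, 31 (14 of them) are such a set: any two sum to at least 18+19 = 37 and at most 30+31 = 61 < 63.
Any 15th integer completes one of the 11 pairs, so 15 choices force a sum of 63.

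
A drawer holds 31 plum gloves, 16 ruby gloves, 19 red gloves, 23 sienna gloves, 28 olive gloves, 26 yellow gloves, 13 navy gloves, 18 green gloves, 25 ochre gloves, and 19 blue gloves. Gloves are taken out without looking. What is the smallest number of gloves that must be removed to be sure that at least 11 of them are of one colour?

101

The 10 colours are the holes; the gloves drawn are the pigeons.
To avoid 11 of any one colour, the worst case takes at most 10 of each colour.
That gives 10 + 10 + 10 + 10 + 10 + 10 + 10 + 10 + 10 + 10 = 100 gloves with no colour reaching 11.
The next glove forces some colour to 11, so 100 + 1 = 101.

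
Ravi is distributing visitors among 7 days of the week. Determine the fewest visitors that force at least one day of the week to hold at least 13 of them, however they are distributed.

With 84 visitors one could put exactly 12 in each of the 7 days of the week, and no day of the week would reach 13.
One more visitor must land in a day of the week that already has 12, giving it 13.
So 7 × 12 + 1 = 85 visitors are required.

85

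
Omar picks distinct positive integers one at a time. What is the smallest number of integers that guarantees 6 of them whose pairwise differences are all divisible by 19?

96

Integers whose pairwise differences are multiples of 19 are exactly those sharing a remainder mod 19. By the pigeonhole principle, the 19 residue classes mod 19 are the pigeonholes.
With 95 integers one could put 5 in each residue class and have no class reach 6.
The 96th integer pushes some class to 6, so 19·5 + 1 = 96.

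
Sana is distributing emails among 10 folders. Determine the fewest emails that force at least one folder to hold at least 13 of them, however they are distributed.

121

With 120 emails one could put exactly 12 in each of the 10 folders, and no folder would reach 13.
By pigeonhole, one more email must land in a folder that already has 12, giving it 13.
So 10 × 12 + 1 = 121 emails are required.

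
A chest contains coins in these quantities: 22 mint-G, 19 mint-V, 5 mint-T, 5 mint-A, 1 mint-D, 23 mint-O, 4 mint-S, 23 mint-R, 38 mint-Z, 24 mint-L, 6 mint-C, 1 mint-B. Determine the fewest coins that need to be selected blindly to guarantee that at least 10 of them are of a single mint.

77

An adversary could hand out at most 9 coins per mint (6 mints run out sooner): 9 + 9 + 5 + 5 + 1 + 9 + 4 + 9 + 9 + 9 + 6 + 1 = 76 coins and still no mint has 10.
One more coin lands in a mint already at 9, so 77 draws are enough and 76 are not.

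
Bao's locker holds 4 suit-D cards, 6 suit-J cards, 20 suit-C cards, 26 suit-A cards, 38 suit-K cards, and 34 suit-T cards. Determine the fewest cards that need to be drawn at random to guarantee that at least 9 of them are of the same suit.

By pigeonhole, the 6 suits are the holes; the cards drawn are the pigeons.
To avoid 9 of any one suit, the worst case takes at most 8 of each suit, or every card of a suit that has fewer than 8.
That gives 4 + 6 + 8 + 8 + 8 + 8 = 42 cards with no suit reaching 9.
The next card forces some suit to 9, so 42 + 1 = 43.

43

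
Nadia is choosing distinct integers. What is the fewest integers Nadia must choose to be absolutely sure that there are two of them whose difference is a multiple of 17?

Integers whose pairwise differences are multiples of 17 are exactly those sharing a remainder mod 17. The 17 residue classes mod 17 are the pigeonholes.
With 17 integers one could put 1 in each residue class and have no class reach 2.
The 18th integer pushes some class to 2, so 17·1 + 1 = 18.

18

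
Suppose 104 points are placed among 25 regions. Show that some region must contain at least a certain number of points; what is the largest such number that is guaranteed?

5

By pigeonhole, the 25 regions are the holes and the 104 points are the pigeons.
If every region held at most 4 points, the total would be at most 25 × 4 = 100, which is less than 104.
So some region holds at least ⌈104/25⌉ = 5 points.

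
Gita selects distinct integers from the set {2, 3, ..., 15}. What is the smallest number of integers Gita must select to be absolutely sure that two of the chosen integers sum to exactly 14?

A set avoiding the sum 14 can contain at most one of each pair {x, 14−x}, plus the 4 elements whose complement lies outside the range or equal to its own complement.
The integers 7, …, 15 (9 of them) are such a set: any two sum to at least 7+8 = 15 > 14.
Any 10th integer completes one of the 5 pairs, so 10 choices force a sum of 14.

10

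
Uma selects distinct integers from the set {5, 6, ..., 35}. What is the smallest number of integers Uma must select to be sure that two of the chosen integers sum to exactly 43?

Group the elements by complementary pair {x, 43−x}: {8,35}, {9,34}, {10,33}, …, giving 14 two-element pairs and 3 integers whose partner 43−x falls outside [5,35].
Treating each of those 17 groups as a pigeonhole, one can pick one integer per group — 17 integers — with no two summing to 43.
The 18th integer lands in an occupied pair, forcing a sum of 43.

18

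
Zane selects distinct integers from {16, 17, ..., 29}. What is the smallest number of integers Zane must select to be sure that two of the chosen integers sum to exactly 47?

9

A set avoiding the sum 47 can contain at most one of each pair {x, 47−x}, plus the 2 elements whose complement lies outside the range.
The integers 16, …, 23 (8 of them) are such a set: any two sum to at least 16+17 = 33 and at most 22+23 = 45 < 47.
By pigeonhole, any 9th integer completes one of the 6 pairs, so 9 choices force a sum of 47.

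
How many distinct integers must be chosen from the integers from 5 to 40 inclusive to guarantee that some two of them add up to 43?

Group the elements by complementary pair {x, 43−x}: {5,38}, {6,37}, {7,36}, …, giving 17 two-element pairs and 2 integers whose partner 43−x falls outside [5,40].
Treating each of those 19 groups as a pigeonhole, one can pick one integer per group — 19 integers — with no two summing to 43.
The 20th integer lands in an occupied pair, forcing a sum of 43.

20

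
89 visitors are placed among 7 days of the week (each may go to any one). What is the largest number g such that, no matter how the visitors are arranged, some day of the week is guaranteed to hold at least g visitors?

13

The 7 days of the week are the holes and the 89 visitors are the pigeons.
If every day of the week held at most 12 visitors, the total would be at most 7 × 12 = 84, which is less than 89.
So some day of the week holds at least ⌈89/7⌉ = 13 visitors.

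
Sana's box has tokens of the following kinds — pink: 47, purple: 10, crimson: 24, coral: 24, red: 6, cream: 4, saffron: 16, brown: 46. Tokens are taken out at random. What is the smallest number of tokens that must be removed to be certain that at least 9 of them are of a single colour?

The 8 colours are the holes; the tokens drawn are the pigeons.
To avoid 9 of any one colour, the worst case takes at most 8 of each colour, or every token of a colour that has fewer than 8.
That gives 8 + 8 + 8 + 8 + 6 + 4 + 8 + 8 = 58 tokens with no colour reaching 9.
The next token forces some colour to 9, so 58 + 1 = 59.

59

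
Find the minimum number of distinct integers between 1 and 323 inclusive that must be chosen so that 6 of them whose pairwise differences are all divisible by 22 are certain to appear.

Integers whose pairwise differences are multiples of 22 are exactly those sharing a remainder mod 22. The 22 residue classes mod 22 are the pigeonholes.
With 110 integers one could put 5 in each residue class and have no class reach 6.
The 111th integer pushes some class to 6, so 22·5 + 1 = 111.

111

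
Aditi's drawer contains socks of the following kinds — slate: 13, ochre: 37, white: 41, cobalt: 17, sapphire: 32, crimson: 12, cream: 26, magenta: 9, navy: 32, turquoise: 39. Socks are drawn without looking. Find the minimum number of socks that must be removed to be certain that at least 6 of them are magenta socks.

255

In the worst case for collecting magenta socks, every non-magenta sock comes out first.
There are 13 + 37 + 41 + 17 + 32 + 12 + 26 + 32 + 39 = 249 non-magenta socks altogether.
After those, each further sock must be magenta, so 249 + 6 = 255 draws guarantee 6 magenta socks.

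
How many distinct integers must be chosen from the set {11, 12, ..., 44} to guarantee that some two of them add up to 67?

Group the elements by complementary pair {x, 67−x}: {23,44}, {24,43}, {25,42}, …, giving 11 two-element pairs and 12 integers whose partner 67−x falls outside [11,44].
Treating each of those 23 groups as a pigeonhole, one can pick one integer per group — 23 integers — with no two summing to 67.
The 24th integer lands in an occupied pair, forcing a sum of 67.

24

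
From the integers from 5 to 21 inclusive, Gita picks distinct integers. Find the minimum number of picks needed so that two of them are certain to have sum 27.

10

A set avoiding the sum 27 can contain at most one of each pair {x, 27−x}, plus the 1 element whose complement lies outside the range.
The integers 5, …, 13 (9 of them) are such a set: any two sum to at least 5+6 = 11 and at most 12+13 = 25 < 27.
By pigeonhole, any 10th integer completes one of the 8 pairs, so 10 choices force a sum of 27.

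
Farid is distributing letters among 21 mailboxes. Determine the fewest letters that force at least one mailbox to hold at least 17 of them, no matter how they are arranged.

With 336 letters one could put exactly 16 in each of the 21 mailboxes, and no mailbox would reach 17.
Pigeonhole: one more letter must land in a mailbox that already has 16, giving it 17.
So 21 × 16 + 1 = 337 letters are required.

337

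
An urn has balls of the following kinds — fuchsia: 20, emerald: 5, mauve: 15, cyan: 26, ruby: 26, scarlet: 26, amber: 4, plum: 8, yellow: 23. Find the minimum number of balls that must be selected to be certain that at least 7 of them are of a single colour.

52

Pigeonhole: put each drawn ball into a box by colour. The largest draw with every box below 7 takes min(count, 6) from each colour; colours with fewer than 6 contribute all they have.
Σ min(cᵢ, 6) = 6 + 5 + 6 + 6 + 6 + 6 + 4 + 6 + 6 = 51.
Draw number 51 + 1 = 52 must push one box to 7.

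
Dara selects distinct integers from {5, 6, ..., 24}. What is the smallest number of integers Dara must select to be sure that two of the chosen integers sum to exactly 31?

12

A set avoiding the sum 31 can contain at most one of each pair {x, 31−x}, plus the 2 elements whose complement lies outside the range.
The integers 5, …, 15 (11 of them) are such a set: any two sum to at least 5+6 = 11 and at most 14+15 = 29 < 31.
Pigeonhole: any 12th integer completes one of the 9 pairs, so 12 choices force a sum of 31.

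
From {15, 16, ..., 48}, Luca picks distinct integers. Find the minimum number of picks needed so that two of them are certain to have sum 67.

Group the elements by complementary pair {x, 67−x}: {19,48}, {20,47}, {21,46}, …, giving 15 two-element pairs and 4 integers whose partner 67−x falls outside [15,48].
By pigeonhole, treating each of those 19 groups as a pigeonhole, one can pick one integer per group — 19 integers — with no two summing to 67.
The 20th integer lands in an occupied pair, forcing a sum of 67.

20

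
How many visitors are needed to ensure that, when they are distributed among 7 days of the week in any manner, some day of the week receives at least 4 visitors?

With 21 visitors one could put exactly 3 in each of the 7 days of the week, and no day of the week would reach 4.
By pigeonhole, one more visitor must land in a day of the week that already has 3, giving it 4.
So 7 × 3 + 1 = 22 visitors are required.

22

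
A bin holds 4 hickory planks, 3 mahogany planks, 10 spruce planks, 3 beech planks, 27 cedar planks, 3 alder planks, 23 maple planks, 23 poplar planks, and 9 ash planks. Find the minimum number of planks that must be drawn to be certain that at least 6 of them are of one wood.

39

An adversary could hand out at most 5 planks per wood (4 woods run out sooner): 4 + 3 + 5 + 3 + 5 + 3 + 5 + 5 + 5 = 38 planks and still no wood has 6.
One more plank lands in a wood already at 5, so 39 draws are enough and 38 are not.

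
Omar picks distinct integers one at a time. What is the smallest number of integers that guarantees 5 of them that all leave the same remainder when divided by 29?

117

The 29 residue classes mod 29 are the pigeonholes.
With 116 integers one could put 4 in each residue class and have no class reach 5.
The 117th integer pushes some class to 5, so 29·4 + 1 = 117.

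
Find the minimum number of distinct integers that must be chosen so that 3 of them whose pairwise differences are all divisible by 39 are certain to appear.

Integers whose pairwise differences are multiples of 39 are exactly those sharing a remainder mod 39. The 39 residue classes mod 39 are the pigeonholes.
With 78 integers one could put 2 in each residue class and have no class reach 3.
The 79th integer pushes some class to 3, so 39·2 + 1 = 79.

79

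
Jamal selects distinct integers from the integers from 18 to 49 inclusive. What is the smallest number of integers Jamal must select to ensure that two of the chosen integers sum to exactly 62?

20

Two chosen integers sum to 62 exactly when both halves of some pair {x, 62−x} with 18 ≤ x ≤ 62−x ≤ 44 are chosen — 13 such pairs.
The remaining 6 elements (those with no distinct partner in range) can never complete a 62-sum, so the worst case takes all of them and one from each pair: 6 + 13 = 19.
The 20th integer has to be the second member of some pair, so 19 + 1 = 20.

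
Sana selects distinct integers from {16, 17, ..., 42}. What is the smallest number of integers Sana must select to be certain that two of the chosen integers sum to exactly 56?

A set avoiding the sum 56 can contain at most one of each pair {x, 56−x}, plus the 3 elements whose complement lies outside the range or equal to its own complement.
The integers 28, …, 42 (15 of them) are such a set: any two sum to at least 28+29 = 57 > 56.
Pigeonhole: any 16th integer completes one of the 12 pairs, so 16 choices force a sum of 56.

16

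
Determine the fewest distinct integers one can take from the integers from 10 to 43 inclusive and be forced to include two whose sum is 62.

A set avoiding the sum 62 can contain at most one of each pair {x, 62−x}, plus the 10 elements whose complement lies outside the range or equal to its own complement.
The integers 10, …, 31 (22 of them) are such a set: any two sum to at least 10+11 = 21 and at most 30+31 = 61 < 62.
By pigeonhole, any 23rd integer completes one of the 12 pairs, so 23 choices force a sum of 62.

23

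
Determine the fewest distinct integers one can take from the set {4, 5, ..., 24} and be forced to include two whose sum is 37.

16

A set avoiding the sum 37 can contain at most one of each pair {x, 37−x}, plus the 9 elements whose complement lies outside the range.
The integers 4, …, 18 (15 of them) are such a set: any two sum to at least 4+5 = 9 and at most 17+18 = 35 < 37.
Pigeonhole: any 16th integer completes one of the 6 pairs, so 16 choices force a sum of 37.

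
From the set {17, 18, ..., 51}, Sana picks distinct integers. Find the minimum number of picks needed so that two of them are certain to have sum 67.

Two chosen integers sum to 67 exactly when both halves of some pair {x, 67−x} with 17 ≤ x ≤ 67−x ≤ 50 are chosen — 17 such pairs.
The remaining 1 element (those with no distinct partner in range) can never complete a 67-sum, so the worst case takes all of them and one from each pair: 1 + 17 = 18.
By the pigeonhole principle, the 19th integer has to be the second member of some pair, so 18 + 1 = 19.

19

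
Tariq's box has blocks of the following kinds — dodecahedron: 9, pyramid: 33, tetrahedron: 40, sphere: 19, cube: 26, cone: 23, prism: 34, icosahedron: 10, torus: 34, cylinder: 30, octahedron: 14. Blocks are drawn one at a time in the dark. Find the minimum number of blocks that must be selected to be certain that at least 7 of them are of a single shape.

67

Put each drawn block into a box by shape. The largest draw with every box below 7 takes min(count, 6) from each shape.
Σ min(cᵢ, 6) = 6 + 6 + 6 + 6 + 6 + 6 + 6 + 6 + 6 + 6 + 6 = 66.
Draw number 66 + 1 = 67 must push one box to 7.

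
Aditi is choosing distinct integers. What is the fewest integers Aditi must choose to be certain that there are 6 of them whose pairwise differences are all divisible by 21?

Integers whose pairwise differences are multiples of 21 are exactly those sharing a remainder mod 21. Pigeonhole: the 21 residue classes mod 21 are the pigeonholes.
With 105 integers one could put 5 in each residue class and have no class reach 6.
The 106th integer pushes some class to 6, so 21·5 + 1 = 106.

106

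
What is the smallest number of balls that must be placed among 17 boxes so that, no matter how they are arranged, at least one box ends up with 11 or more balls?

171

With 170 balls one could put exactly 10 in each of the 17 boxes, and no box would reach 11.
One more ball must land in a box that already has 10, giving it 11.
So 17 × 10 + 1 = 171 balls are required.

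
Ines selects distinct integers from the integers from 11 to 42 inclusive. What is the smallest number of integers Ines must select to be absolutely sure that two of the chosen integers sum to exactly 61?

21

A set avoiding the sum 61 can contain at most one of each pair {x, 61−x}, plus the 8 elements whose complement lies outside the range.
The integers 11, …, 30 (20 of them) are such a set: any two sum to at least 11+12 = 23 and at most 29+30 = 59 < 61.
Any 21st integer completes one of the 12 pairs, so 21 choices force a sum of 61.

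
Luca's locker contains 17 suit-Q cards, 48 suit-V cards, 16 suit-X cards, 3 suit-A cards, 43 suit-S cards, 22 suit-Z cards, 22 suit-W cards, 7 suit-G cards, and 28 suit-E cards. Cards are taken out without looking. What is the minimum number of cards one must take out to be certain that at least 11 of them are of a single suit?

Put each drawn card into a box by suit. The largest draw with every box below 11 takes min(count, 10) from each suit; suits with fewer than 10 contribute all they have.
Σ min(cᵢ, 10) = 10 + 10 + 10 + 3 + 10 + 10 + 10 + 7 + 10 = 80.
Draw number 80 + 1 = 81 must push one box to 11.

81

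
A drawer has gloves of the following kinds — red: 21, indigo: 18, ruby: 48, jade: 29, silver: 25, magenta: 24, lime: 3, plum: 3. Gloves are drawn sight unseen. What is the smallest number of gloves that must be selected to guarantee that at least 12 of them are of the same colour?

The 8 colours are the holes; the gloves drawn are the pigeons.
To avoid 12 of any one colour, the worst case takes at most 11 of each colour, or every glove of a colour that has fewer than 11.
That gives 11 + 11 + 11 + 11 + 11 + 11 + 3 + 3 = 72 gloves with no colour reaching 12.
The next glove forces some colour to 12, so 72 + 1 = 73.

73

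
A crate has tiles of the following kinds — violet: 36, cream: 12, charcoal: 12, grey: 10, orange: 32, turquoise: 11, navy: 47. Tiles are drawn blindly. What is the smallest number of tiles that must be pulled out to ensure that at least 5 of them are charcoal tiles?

In the worst case for collecting charcoal tiles, every non-charcoal tile comes out first.
There are 36 + 12 + 10 + 32 + 11 + 47 = 148 non-charcoal tiles altogether.
After those, each further tile must be charcoal, so 148 + 5 = 153 draws guarantee 5 charcoal tiles.

153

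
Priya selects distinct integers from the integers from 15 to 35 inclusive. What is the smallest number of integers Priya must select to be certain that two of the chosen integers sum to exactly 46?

14

Group the elements by complementary pair {x, 46−x}: {15,31}, {16,30}, {17,29}, …, giving 8 two-element pairs, the single value 23 (it cannot pair with itself since the integers are distinct), and 4 integers whose partner 46−x falls outside [15,35].
Treating each of those 13 groups as a pigeonhole, one can pick one integer per group — 13 integers — with no two summing to 46.
The 14th integer lands in an occupied pair, forcing a sum of 46.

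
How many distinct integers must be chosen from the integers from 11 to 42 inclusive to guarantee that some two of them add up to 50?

A set avoiding the sum 50 can contain at most one of each pair {x, 50−x}, plus the 4 elements whose complement lies outside the range or equal to its own complement.
The integers 25, …, 42 (18 of them) are such a set: any two sum to at least 25+26 = 51 > 50.
By the pigeonhole principle, any 19th integer completes one of the 14 pairs, so 19 choices force a sum of 50.

19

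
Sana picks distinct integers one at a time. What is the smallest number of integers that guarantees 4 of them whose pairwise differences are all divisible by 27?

82

Integers whose pairwise differences are multiples of 27 are exactly those sharing a remainder mod 27. The 27 residue classes mod 27 are the pigeonholes.
With 81 integers one could put 3 in each residue class and have no class reach 4.
The 82nd integer pushes some class to 4, so 27·3 + 1 = 82.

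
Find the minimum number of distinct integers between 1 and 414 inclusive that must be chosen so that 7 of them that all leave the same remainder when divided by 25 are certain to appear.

The 25 residue classes mod 25 are the pigeonholes.
With 150 integers one could put 6 in each residue class and have no class reach 7.
The 151st integer pushes some class to 7, so 25·6 + 1 = 151.

151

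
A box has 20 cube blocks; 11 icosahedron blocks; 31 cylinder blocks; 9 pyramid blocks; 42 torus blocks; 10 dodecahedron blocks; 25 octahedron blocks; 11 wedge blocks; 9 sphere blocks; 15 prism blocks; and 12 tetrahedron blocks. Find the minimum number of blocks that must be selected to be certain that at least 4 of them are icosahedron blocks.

In the worst case for collecting icosahedron blocks, every non-icosahedron block comes out first.
There are 20 + 31 + 9 + 42 + 10 + 25 + 11 + 9 + 15 + 12 = 184 non-icosahedron blocks altogether.
After those, each further block must be icosahedron, so 184 + 4 = 188 draws guarantee 4 icosahedron blocks.

188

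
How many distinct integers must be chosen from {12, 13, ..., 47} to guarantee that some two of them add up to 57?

20

Two chosen integers sum to 57 exactly when both halves of some pair {x, 57−x} with 12 ≤ x ≤ 57−x ≤ 45 are chosen — 17 such pairs.
The remaining 2 elements (those with no distinct partner in range) can never complete a 57-sum, so the worst case takes all of them and one from each pair: 2 + 17 = 19.
The 20th integer has to be the second member of some pair, so 19 + 1 = 20.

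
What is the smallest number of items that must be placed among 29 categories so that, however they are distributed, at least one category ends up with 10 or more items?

262

With 261 items one could put exactly 9 in each of the 29 categories, and no category would reach 10.
One more item must land in a category that already has 9, giving it 10.
So 29 × 9 + 1 = 262 items are required.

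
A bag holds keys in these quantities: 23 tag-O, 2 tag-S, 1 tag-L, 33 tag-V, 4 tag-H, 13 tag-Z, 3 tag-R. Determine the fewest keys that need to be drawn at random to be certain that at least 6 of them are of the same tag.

The 7 tags are the holes; the keys drawn are the pigeons.
To avoid 6 of any one tag, the worst case takes at most 5 of each tag, or every key of a tag that has fewer than 5.
That gives 5 + 2 + 1 + 5 + 4 + 5 + 3 = 25 keys with no tag reaching 6.
The next key forces some tag to 6, so 25 + 1 = 26.

26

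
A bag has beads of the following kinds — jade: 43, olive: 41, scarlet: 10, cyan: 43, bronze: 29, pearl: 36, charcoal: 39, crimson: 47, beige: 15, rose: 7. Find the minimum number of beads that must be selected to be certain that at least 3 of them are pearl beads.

277

In the worst case for collecting pearl beads, every non-pearl bead comes out first.
There are 43 + 41 + 10 + 43 + 29 + 39 + 47 + 15 + 7 = 274 non-pearl beads altogether.
After those, each further bead must be pearl, so 274 + 3 = 277 draws guarantee 3 pearl beads.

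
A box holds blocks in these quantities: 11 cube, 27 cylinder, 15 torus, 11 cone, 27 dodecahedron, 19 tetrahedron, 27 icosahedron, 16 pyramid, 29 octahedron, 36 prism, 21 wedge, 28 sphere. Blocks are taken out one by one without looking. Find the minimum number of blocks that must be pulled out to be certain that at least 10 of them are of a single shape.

109

Put each drawn block into a box by shape. The largest draw with every box below 10 takes min(count, 9) from each shape.
Σ min(cᵢ, 9) = 9 + 9 + 9 + 9 + 9 + 9 + 9 + 9 + 9 + 9 + 9 + 9 = 108.
Draw number 108 + 1 = 109 must push one box to 10.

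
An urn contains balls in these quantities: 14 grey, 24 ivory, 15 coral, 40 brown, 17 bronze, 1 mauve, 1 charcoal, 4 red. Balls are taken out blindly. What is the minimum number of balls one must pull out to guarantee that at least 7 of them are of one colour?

37

The 8 colours are the holes; the balls drawn are the pigeons.
To avoid 7 of any one colour, the worst case takes at most 6 of each colour, or every ball of a colour that has fewer than 6.
That gives 6 + 6 + 6 + 6 + 6 + 1 + 1 + 4 = 36 balls with no colour reaching 7.
The next ball forces some colour to 7, so 36 + 1 = 37.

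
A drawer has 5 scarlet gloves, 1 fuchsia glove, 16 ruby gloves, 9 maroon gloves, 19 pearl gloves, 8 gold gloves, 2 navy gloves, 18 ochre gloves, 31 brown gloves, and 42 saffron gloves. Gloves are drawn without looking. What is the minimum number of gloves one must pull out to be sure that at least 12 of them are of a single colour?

By pigeonhole, the 10 colours are the holes; the gloves drawn are the pigeons.
To avoid 12 of any one colour, the worst case takes at most 11 of each colour, or every glove of a colour that has fewer than 11.
That gives 5 + 1 + 11 + 9 + 11 + 8 + 2 + 11 + 11 + 11 = 80 gloves with no colour reaching 12.
The next glove forces some colour to 12, so 80 + 1 = 81.

81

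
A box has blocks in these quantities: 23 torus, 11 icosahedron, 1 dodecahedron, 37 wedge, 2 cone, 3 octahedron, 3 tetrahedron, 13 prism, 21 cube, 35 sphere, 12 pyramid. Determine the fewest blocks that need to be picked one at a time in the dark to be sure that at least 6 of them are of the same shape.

Put each drawn block into a box by shape. The largest draw with every box below 6 takes min(count, 5) from each shape; shapes with fewer than 5 contribute all they have.
Σ min(cᵢ, 5) = 5 + 5 + 1 + 5 + 2 + 3 + 3 + 5 + 5 + 5 + 5 = 44.
Draw number 44 + 1 = 45 must push one box to 6.

45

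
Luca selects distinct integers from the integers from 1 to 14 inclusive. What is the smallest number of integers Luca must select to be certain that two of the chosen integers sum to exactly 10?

11

A set avoiding the sum 10 can contain at most one of each pair {x, 10−x}, plus the 6 elements whose complement lies outside the range or equal to its own complement.
The integers 5, …, 14 (10 of them) are such a set: any two sum to at least 5+6 = 11 > 10.
Any 11th integer completes one of the 4 pairs, so 11 choices force a sum of 10.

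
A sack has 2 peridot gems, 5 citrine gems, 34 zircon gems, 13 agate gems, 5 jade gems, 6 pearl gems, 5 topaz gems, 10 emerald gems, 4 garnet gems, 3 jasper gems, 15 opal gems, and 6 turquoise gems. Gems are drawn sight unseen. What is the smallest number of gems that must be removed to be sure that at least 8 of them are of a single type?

65

The 12 types are the holes; the gems drawn are the pigeons.
To avoid 8 of any one type, the worst case takes at most 7 of each type, or every gem of a type that has fewer than 7.
That gives 2 + 5 + 7 + 7 + 5 + 6 + 5 + 7 + 4 + 3 + 7 + 6 = 64 gems with no type reaching 8.
The next gem forces some type to 8, so 64 + 1 = 65.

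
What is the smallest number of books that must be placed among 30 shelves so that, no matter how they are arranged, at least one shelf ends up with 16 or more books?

451

With 450 books one could put exactly 15 in each of the 30 shelves, and no shelf would reach 16.
By pigeonhole, one more book must land in a shelf that already has 15, giving it 16.
So 30 × 15 + 1 = 451 books are required.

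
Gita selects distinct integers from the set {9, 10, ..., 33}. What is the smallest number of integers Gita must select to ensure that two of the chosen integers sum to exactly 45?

15

A set avoiding the sum 45 can contain at most one of each pair {x, 45−x}, plus the 3 elements whose complement lies outside the range.
The integers 9, …, 22 (14 of them) are such a set: any two sum to at least 9+10 = 19 and at most 21+22 = 43 < 45.
Any 15th integer completes one of the 11 pairs, so 15 choices force a sum of 45.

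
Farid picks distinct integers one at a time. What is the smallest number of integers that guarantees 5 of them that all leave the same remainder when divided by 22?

The 22 residue classes mod 22 are the pigeonholes.
With 88 integers one could put 4 in each residue class and have no class reach 5.
The 89th integer pushes some class to 5, so 22·4 + 1 = 89.

89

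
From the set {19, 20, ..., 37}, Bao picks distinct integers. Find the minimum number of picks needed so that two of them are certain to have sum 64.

A set avoiding the sum 64 can contain at most one of each pair {x, 64−x}, plus the 9 elements whose complement lies outside the range or equal to its own complement.
The integers 19, …, 32 (14 of them) are such a set: any two sum to at least 19+20 = 39 and at most 31+32 = 63 < 64.
Any 15th integer completes one of the 5 pairs, so 15 choices force a sum of 64.

15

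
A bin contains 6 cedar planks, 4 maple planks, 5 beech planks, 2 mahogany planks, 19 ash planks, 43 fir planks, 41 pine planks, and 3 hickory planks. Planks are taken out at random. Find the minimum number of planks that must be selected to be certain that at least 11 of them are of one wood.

Pigeonhole: put each drawn plank into a box by wood. The largest draw with every box below 11 takes min(count, 10) from each wood; woods with fewer than 10 contribute all they have.
Σ min(cᵢ, 10) = 6 + 4 + 5 + 2 + 10 + 10 + 10 + 3 = 50.
Draw number 50 + 1 = 51 must push one box to 11.

51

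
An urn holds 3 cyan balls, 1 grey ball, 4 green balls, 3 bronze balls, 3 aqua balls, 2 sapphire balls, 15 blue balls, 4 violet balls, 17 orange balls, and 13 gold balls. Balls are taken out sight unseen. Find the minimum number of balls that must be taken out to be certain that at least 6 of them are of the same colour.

36

Pigeonhole: put each drawn ball into a box by colour. The largest draw with every box below 6 takes min(count, 5) from each colour; colours with fewer than 5 contribute all they have.
Σ min(cᵢ, 5) = 3 + 1 + 4 + 3 + 3 + 2 + 5 + 4 + 5 + 5 = 35.
Draw number 35 + 1 = 36 must push one box to 6.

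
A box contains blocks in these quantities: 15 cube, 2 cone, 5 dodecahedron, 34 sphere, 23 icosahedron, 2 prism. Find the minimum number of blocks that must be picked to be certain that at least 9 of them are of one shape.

Put each drawn block into a box by shape. The largest draw with every box below 9 takes min(count, 8) from each shape; shapes with fewer than 8 contribute all they have.
Σ min(cᵢ, 8) = 8 + 2 + 5 + 8 + 8 + 2 = 33.
Draw number 33 + 1 = 34 must push one box to 9.

34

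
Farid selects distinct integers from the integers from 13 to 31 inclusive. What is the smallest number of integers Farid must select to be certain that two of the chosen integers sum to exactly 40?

Two chosen integers sum to 40 exactly when both halves of some pair {x, 40−x} with 13 ≤ x ≤ 40−x ≤ 27 are chosen — 7 such pairs.
The remaining 5 elements (those with no distinct partner in range) can never complete a 40-sum, so the worst case takes all of them and one from each pair: 5 + 7 = 12.
The 13th integer has to be the second member of some pair, so 12 + 1 = 13.

13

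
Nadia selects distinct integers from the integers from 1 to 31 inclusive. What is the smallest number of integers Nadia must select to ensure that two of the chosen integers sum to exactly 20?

Two chosen integers sum to 20 exactly when both halves of some pair {x, 20−x} with 1 ≤ x ≤ 20−x ≤ 19 are chosen — 9 such pairs.
The remaining 13 elements (those with no distinct partner in range) can never complete a 20-sum, so the worst case takes all of them and one from each pair: 13 + 9 = 22.
The 23rd integer has to be the second member of some pair, so 22 + 1 = 23.

23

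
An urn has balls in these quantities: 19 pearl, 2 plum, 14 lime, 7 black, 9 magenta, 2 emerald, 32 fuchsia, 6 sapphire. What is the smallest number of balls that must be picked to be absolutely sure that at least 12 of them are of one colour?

An adversary could hand out at most 11 balls per colour (5 colours run out sooner): 11 + 2 + 11 + 7 + 9 + 2 + 11 + 6 = 59 balls and still no colour has 12.
By pigeonhole, one more ball lands in a colour already at 11, so 60 draws are enough and 59 are not.

60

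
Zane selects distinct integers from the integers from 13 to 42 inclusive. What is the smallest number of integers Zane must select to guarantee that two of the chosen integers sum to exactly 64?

21

Two chosen integers sum to 64 exactly when both halves of some pair {x, 64−x} with 22 ≤ x ≤ 64−x ≤ 42 are chosen — 10 such pairs.
The remaining 10 elements (those with no distinct partner in range) can never complete a 64-sum, so the worst case takes all of them and one from each pair: 10 + 10 = 20.
The 21st integer has to be the second member of some pair, so 20 + 1 = 21.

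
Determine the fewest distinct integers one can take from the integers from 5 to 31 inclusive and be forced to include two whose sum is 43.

A set avoiding the sum 43 can contain at most one of each pair {x, 43−x}, plus the 7 elements whose complement lies outside the range.
The integers 5, …, 21 (17 of them) are such a set: any two sum to at least 5+6 = 11 and at most 20+21 = 41 < 43.
Any 18th integer completes one of the 10 pairs, so 18 choices force a sum of 43.

18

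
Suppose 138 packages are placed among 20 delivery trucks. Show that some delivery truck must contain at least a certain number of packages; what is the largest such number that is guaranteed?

7

The 20 delivery trucks are the holes and the 138 packages are the pigeons.
If every delivery truck held at most 6 packages, the total would be at most 20 × 6 = 120, which is less than 138.
So some delivery truck holds at least ⌈138/20⌉ = 7 packages.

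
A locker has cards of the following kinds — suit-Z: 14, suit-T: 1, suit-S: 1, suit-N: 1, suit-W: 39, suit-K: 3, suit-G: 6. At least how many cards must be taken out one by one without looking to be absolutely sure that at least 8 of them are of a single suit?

27

By the pigeonhole principle, put each drawn card into a box by suit. The largest draw with every box below 8 takes min(count, 7) from each suit; suits with fewer than 7 contribute all they have.
Σ min(cᵢ, 7) = 7 + 1 + 1 + 1 + 7 + 3 + 6 = 26.
Draw number 26 + 1 = 27 must push one box to 8.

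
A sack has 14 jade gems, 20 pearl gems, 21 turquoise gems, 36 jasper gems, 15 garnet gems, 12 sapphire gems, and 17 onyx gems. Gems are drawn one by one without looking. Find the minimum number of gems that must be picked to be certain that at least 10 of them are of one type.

An adversary could hand out at most 9 gems per type: 9 + 9 + 9 + 9 + 9 + 9 + 9 = 63 gems and still no type has 10.
Pigeonhole: one more gem lands in a type already at 9, so 64 draws are enough and 63 are not.

64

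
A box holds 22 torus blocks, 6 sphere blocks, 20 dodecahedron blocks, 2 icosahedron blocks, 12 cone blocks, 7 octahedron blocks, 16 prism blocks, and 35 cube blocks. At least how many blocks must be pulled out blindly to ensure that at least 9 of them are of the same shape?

By pigeonhole, put each drawn block into a box by shape. The largest draw with every box below 9 takes min(count, 8) from each shape; shapes with fewer than 8 contribute all they have.
Σ min(cᵢ, 8) = 8 + 6 + 8 + 2 + 8 + 7 + 8 + 8 = 55.
Draw number 55 + 1 = 56 must push one box to 9.

56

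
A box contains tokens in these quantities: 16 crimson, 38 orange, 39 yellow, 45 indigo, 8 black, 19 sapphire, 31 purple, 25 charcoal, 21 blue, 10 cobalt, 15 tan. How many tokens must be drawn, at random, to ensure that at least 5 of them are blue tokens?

251

In the worst case for collecting blue tokens, every non-blue token comes out first.
There are 16 + 38 + 39 + 45 + 8 + 19 + 31 + 25 + 10 + 15 = 246 non-blue tokens altogether.
After those, each further token must be blue, so 246 + 5 = 251 draws guarantee 5 blue tokens.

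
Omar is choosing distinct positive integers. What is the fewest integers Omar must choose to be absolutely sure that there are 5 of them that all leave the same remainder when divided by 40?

The 40 residue classes mod 40 are the pigeonholes.
With 160 integers one could put 4 in each residue class and have no class reach 5.
The 161st integer pushes some class to 5, so 40·4 + 1 = 161.

161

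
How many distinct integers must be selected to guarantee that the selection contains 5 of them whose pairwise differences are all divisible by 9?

Integers whose pairwise differences are multiples of 9 are exactly those sharing a remainder mod 9. By pigeonhole, the 9 residue classes mod 9 are the pigeonholes.
With 36 integers one could put 4 in each residue class and have no class reach 5.
The 37th integer pushes some class to 5, so 9·4 + 1 = 37.

37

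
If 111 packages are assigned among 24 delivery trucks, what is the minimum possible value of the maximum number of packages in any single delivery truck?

The 24 delivery trucks are the holes and the 111 packages are the pigeons.
If every delivery truck held at most 4 packages, the total would be at most 24 × 4 = 96, which is less than 111.
So some delivery truck holds at least ⌈111/24⌉ = 5 packages.

5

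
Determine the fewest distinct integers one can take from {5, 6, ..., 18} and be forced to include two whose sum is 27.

Two chosen integers sum to 27 exactly when both halves of some pair {x, 27−x} with 9 ≤ x ≤ 27−x ≤ 18 are chosen — 5 such pairs.
The remaining 4 elements (those with no distinct partner in range) can never complete a 27-sum, so the worst case takes all of them and one from each pair: 4 + 5 = 9.
By the pigeonhole principle, the 10th integer has to be the second member of some pair, so 9 + 1 = 10.

10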